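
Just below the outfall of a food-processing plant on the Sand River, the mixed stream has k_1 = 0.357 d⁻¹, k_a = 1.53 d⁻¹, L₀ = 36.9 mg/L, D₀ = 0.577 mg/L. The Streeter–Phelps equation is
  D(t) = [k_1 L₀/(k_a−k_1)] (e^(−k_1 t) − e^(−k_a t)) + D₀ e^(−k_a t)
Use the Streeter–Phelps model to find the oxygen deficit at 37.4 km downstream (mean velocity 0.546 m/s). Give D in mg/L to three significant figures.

Travel time t = x/v = 37.4 km / (0.546 m/s) = 37400 m / 0.546 m/s = 68500 s = 0.7928 d.
k_1 L₀/(k_a−k_1) = 0.357×36.9/(1.53−0.357) = 13.17/1.173 = 11.23 mg/L.
e^(−k_1 t) = e^(−0.357×0.7928) = 0.7535; e^(−k_a t) = e^(−1.53×0.7928) = 0.2973.
D = 11.23 × (0.7535 − 0.2973) + 0.577 × 0.2973 = 5.123 + 0.1715 = 5.295 mg/L.

D ≈ 5.29 mg/L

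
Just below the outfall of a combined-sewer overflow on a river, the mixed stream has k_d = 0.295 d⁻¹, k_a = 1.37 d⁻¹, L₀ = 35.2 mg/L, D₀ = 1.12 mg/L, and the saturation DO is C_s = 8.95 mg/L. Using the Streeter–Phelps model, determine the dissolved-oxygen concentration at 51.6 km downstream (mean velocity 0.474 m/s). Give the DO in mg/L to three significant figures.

Travel time t = x/v = 51.6 km / (0.474 m/s) = 51600 m / 0.474 m/s = 108900 s = 1.260 d.
k_d L₀/(k_a−k_d) = 0.295×35.2/(1.37−0.295) = 10.38/1.075 = 9.660 mg/L.
e^(−k_d t) = e^(−0.295×1.260) = 0.6896; e^(−k_a t) = e^(−1.37×1.260) = 0.1780.
D = 9.660 × (0.6896 − 0.1780) + 1.12 × 0.1780 = 4.942 + 0.1993 = 5.141 mg/L.
DO = C_s − D = 8.95 − 5.141 = 3.809 mg/L.

DO ≈ 3.81 mg/L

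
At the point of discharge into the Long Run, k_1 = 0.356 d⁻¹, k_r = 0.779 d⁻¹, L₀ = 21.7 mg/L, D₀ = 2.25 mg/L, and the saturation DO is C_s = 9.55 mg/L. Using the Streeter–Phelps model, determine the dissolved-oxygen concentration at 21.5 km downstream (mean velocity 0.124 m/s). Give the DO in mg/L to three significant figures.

DO ≈ 3.96 mg/L

Travel time t = x/v = 21.5 km / (0.124 m/s) = 21500 m / 0.124 m/s = 173400 s = 2.007 d.
k_1 L₀/(k_r−k_1) = 0.356×21.7/(0.779−0.356) = 7.725/0.4230 = 18.26 mg/L.
e^(−k_1 t) = e^(−0.356×2.007) = 0.4895; e^(−k_r t) = e^(−0.779×2.007) = 0.2094.
D = 18.26 × (0.4895 − 0.2094) + 2.25 × 0.2094 = 5.114 + 0.4713 = 5.585 mg/L.
DO = C_s − D = 9.55 − 5.585 = 3.965 mg/L.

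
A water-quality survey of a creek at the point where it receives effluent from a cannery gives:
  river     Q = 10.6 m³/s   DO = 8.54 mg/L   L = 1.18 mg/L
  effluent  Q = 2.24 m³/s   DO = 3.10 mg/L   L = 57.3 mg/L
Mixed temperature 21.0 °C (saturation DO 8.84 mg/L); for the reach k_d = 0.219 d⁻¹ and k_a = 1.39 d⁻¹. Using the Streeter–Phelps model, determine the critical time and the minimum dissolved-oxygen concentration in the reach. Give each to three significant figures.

Mixed DO = (10.6×8.54 + 2.24×3.10)/(10.6+2.24) = 97.47/12.84 = 7.591 mg/L.
Mixed L₀ = (10.6×1.18 + 2.24×57.3)/(12.84) = 140.9/12.84 = 10.97 mg/L.
Initial deficit D₀ = C_s − DO₀ = 8.84 − 7.591 = 1.249 mg/L.
t_c = (1/1.171) ln[(1.39/0.219)(1 − 1.249×1.171/(0.219×10.97))] = 0.8540 × ln(2.483) = 0.7767 d.
D_c = (0.219/1.39) × 10.97 × e^(−0.219×0.7767) = 0.1576 × 10.97 × 0.8436 = 1.458 mg/L.
Minimum DO = 8.84 − 1.458 = 7.382 mg/L.

t_c ≈ 0.777 d; minimum DO ≈ 7.38 mg/L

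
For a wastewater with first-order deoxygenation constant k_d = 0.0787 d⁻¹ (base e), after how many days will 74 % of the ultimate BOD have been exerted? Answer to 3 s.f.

t ≈ 17.1 d

y/L₀ = 1 − e^(−k_d t) = 0.74 ⇒ e^(−k_d t) = 0.260
t = −ln(0.260) / 0.0787 = 1.347 / 0.0787 = 17.12 d.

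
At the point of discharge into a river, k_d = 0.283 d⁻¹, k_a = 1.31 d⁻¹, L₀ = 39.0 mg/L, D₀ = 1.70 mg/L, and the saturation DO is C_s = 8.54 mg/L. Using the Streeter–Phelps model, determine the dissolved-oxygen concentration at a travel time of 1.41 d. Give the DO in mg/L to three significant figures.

DO ≈ 2.76 mg/L

k_d L₀/(k_a−k_d) = 0.283×39.0/(1.31−0.283) = 11.04/1.027 = 10.75 mg/L.
e^(−k_d t) = e^(−0.283×1.410) = 0.6710; e^(−k_a t) = e^(−1.31×1.410) = 0.1577.
D = 10.75 × (0.6710 − 0.1577) + 1.70 × 0.1577 = 5.516 + 0.2681 = 5.784 mg/L.
DO = C_s − D = 8.54 − 5.784 = 2.756 mg/L.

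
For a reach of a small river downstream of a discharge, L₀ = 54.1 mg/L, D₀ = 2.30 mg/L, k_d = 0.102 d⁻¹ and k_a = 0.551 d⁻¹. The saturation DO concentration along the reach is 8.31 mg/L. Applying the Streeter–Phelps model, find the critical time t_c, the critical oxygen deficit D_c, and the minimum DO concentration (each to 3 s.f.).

t_c = [1/(k_a−k_d)] ln[(k_a/k_d)(1 − D₀(k_a−k_d)/(k_d L₀))]
= [1/(0.551−0.102)] ln[(0.551/0.102)(1 − 2.30×0.4490/(0.102×54.1))]
= (1/0.4490) ln[5.402 × 0.8129] = 2.227 × ln(4.391) = 2.227 × 1.480 = 3.295 d.
D_c = (k_d/k_a) L₀ e^(−k_d t_c) = (0.102/0.551) × 54.1 × e^(−0.102×3.295) = 0.1851 × 54.1 × 0.7145 = 7.156 mg/L.
Minimum DO = C_s − D_c = 8.31 − 7.156 = 1.154 mg/L.

t_c ≈ 3.30 d; D_c ≈ 7.16 mg/L; min DO ≈ 1.15 mg/L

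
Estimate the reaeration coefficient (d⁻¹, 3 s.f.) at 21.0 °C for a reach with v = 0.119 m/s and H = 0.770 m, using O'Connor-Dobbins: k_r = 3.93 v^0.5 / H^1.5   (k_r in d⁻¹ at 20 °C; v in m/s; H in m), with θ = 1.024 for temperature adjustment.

k_r ≈ 2.05 d⁻¹

k_r(20) = 3.93 × 0.119^0.5 / 0.770^1.5 = 3.93 × 0.3450 / 0.6757 = 2.006 d⁻¹.
k_r(21.0) = 2.006 × 1.024^(21.0−20) = 2.006 × 1.024 = 2.055 d⁻¹.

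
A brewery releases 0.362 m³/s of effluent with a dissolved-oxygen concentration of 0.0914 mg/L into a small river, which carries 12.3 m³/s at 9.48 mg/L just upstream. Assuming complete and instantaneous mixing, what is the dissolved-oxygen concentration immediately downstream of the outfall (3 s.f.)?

9.21 mg/L

Flow-weighted mixing: C = (Q_r C_r + Q_w C_w)/(Q_r + Q_w)
= (12.3×9.48 + 0.362×0.0914)/(12.3 + 0.362) = 116.6/12.66 = 9.212 mg/L.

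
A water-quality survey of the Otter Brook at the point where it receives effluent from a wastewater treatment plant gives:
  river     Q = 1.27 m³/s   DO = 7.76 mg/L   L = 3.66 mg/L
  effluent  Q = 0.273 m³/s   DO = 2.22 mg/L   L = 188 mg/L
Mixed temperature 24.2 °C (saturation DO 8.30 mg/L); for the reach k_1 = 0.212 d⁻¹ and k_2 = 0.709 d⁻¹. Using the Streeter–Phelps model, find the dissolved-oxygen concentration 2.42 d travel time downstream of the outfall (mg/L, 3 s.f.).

Mixed DO = (1.27×7.76 + 0.273×2.22)/(1.27+0.273) = 10.46/1.543 = 6.780 mg/L.
Mixed L₀ = (1.27×3.66 + 0.273×188)/(1.543) = 55.97/1.543 = 36.27 mg/L.
Initial deficit D₀ = C_s − DO₀ = 8.30 − 6.780 = 1.520 mg/L.
D(2.42) = [0.212×36.27/(0.709−0.212)](e^(−0.212×2.42) − e^(−0.709×2.42)) + 1.520 e^(−0.709×2.42)
= 15.47 × (0.5987 − 0.1798) + 1.520 × 0.1798 = 6.754 mg/L.
DO = 8.30 − 6.754 = 1.546 mg/L.

DO ≈ 1.55 mg/L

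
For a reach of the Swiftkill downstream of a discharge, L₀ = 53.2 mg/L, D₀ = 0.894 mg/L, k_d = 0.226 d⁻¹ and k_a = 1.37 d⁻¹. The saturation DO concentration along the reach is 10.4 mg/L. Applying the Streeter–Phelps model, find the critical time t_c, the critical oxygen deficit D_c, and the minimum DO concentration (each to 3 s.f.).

t_c ≈ 1.50 d; D_c ≈ 6.26 mg/L; min DO ≈ 4.14 mg/L

At the critical point dD/dt = 0, so k_d L₀ e^(−k_d t) = k_a D. Substituting D(t) from the Streeter–Phelps equation and solving for t gives
t_c = ln[(k_a/k_d)(1 − D₀(k_a−k_d)/(k_d L₀))] / (k_a−k_d).
Here k_a−k_d = 1.144 d⁻¹ and 1 − D₀(k_a−k_d)/(k_d L₀) = 1 − 0.894×1.144/(0.226×53.2) = 0.9149, so
t_c = ln(6.062 × 0.9149) / 1.144 = 1.713 / 1.144 = 1.497 d.
L(t_c) = L₀ e^(−k_d t_c) = 53.2 × 0.7129 = 37.93 mg/L, and at the critical point k_a D_c = k_d L, so D_c = (0.226/1.37) × 37.93 = 6.256 mg/L.
Minimum DO = C_s − D_c = 10.4 − 6.256 = 4.144 mg/L.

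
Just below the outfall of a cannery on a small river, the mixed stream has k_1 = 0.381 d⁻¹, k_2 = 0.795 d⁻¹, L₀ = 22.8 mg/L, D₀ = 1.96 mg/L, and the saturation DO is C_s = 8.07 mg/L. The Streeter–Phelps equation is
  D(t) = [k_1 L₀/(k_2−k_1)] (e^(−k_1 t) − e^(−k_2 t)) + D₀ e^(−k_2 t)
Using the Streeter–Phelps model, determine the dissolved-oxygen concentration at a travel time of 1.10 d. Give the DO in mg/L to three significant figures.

k_1 L₀/(k_2−k_1) = 0.381×22.8/(0.795−0.381) = 8.687/0.4140 = 20.98 mg/L.
e^(−k_1 t) = e^(−0.381×1.100) = 0.6576; e^(−k_2 t) = e^(−0.795×1.100) = 0.4171.
D = 20.98 × (0.6576 − 0.4171) + 1.96 × 0.4171 = 5.048 + 0.8175 = 5.865 mg/L.
DO = C_s − D = 8.07 − 5.865 = 2.205 mg/L.

DO ≈ 2.20 mg/L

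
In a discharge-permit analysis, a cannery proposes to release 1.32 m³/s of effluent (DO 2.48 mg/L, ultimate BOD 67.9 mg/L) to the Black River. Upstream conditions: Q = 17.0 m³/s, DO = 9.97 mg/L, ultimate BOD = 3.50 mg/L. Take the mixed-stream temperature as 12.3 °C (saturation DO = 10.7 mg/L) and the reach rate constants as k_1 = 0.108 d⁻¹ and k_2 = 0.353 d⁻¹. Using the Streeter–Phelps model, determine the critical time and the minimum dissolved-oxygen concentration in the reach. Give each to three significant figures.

t_c ≈ 3.05 d; minimum DO ≈ 8.91 mg/L

Mixed DO = (17.0×9.97 + 1.32×2.48)/(17.0+1.32) = 172.8/18.32 = 9.430 mg/L.
Mixed L₀ = (17.0×3.50 + 1.32×67.9)/(18.32) = 149.1/18.32 = 8.140 mg/L.
Initial deficit D₀ = C_s − DO₀ = 10.7 − 9.430 = 1.270 mg/L.
t_c = (1/0.2450) ln[(0.353/0.108)(1 − 1.270×0.2450/(0.108×8.140))] = 4.082 × ln(2.112) = 3.052 d.
D_c = (0.108/0.353) × 8.140 × e^(−0.108×3.052) = 0.3059 × 8.140 × 0.7192 = 1.791 mg/L.
Minimum DO = 10.7 − 1.791 = 8.909 mg/L.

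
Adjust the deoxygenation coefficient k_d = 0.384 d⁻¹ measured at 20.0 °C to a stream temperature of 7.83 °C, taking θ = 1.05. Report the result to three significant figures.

k_d(T₂) = k_d(T₁) · θ^(T₂−T₁) = 0.384 × 1.05^(7.83−20.0)
= 0.384 × 1.05^-12.2 = 0.384 × 0.5522 = 0.2121 d⁻¹.

k_d ≈ 0.212 d⁻¹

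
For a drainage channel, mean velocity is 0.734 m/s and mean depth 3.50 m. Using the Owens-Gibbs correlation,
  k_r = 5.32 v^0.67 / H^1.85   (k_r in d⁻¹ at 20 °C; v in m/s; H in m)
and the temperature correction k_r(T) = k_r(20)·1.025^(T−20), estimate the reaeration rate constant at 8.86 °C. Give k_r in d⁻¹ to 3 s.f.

k_r(20) = 5.32 × 0.734^0.67 / 3.50^1.85 = 5.32 × 0.8129 / 10.15 = 0.4260 d⁻¹.
k_r(8.86) = 0.4260 × 1.025^(8.86−20) = 0.4260 × 0.7595 = 0.3235 d⁻¹.

k_r ≈ 0.324 d⁻¹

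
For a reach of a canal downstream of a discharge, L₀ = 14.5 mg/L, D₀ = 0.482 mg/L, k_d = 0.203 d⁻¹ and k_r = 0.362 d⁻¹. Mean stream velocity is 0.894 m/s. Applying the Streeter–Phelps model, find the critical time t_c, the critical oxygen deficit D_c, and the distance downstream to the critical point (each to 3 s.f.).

t_c ≈ 3.47 d; D_c ≈ 4.02 mg/L; x_c ≈ 268 km

With k_r/k_d = 1.783 and 1 − D₀(k_r−k_d)/(k_d L₀) = 0.9740,
t_c = ln(1.783 × 0.9740) / (0.362 − 0.203) = ln(1.737) / 0.1590 = 0.5521/0.1590 = 3.472 d.
L(t_c) = L₀ e^(−k_d t_c) = 14.5 × 0.4942 = 7.166 mg/L, and at the critical point k_r D_c = k_d L, so D_c = (0.203/0.362) × 7.166 = 4.018 mg/L.
x_c = v t_c = 0.894 m/s × 3.472 d × 86400 s/d = 268200 m ≈ 268 km.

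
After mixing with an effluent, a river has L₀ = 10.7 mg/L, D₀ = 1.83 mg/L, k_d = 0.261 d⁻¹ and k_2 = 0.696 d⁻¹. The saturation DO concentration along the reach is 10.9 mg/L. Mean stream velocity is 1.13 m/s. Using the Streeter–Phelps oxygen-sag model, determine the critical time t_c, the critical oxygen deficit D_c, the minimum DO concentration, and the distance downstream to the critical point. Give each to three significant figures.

At the critical point dD/dt = 0, so k_d L₀ e^(−k_d t) = k_2 D. Substituting D(t) from the Streeter–Phelps equation and solving for t gives
t_c = ln[(k_2/k_d)(1 − D₀(k_2−k_d)/(k_d L₀))] / (k_2−k_d).
Here k_2−k_d = 0.4350 d⁻¹ and 1 − D₀(k_2−k_d)/(k_d L₀) = 1 − 1.83×0.4350/(0.261×10.7) = 0.7150, so
t_c = ln(2.667 × 0.7150) / 0.4350 = 0.6453 / 0.4350 = 1.483 d.
D_c = (k_d/k_2) L₀ e^(−k_d t_c) = (0.261/0.696) × 10.7 × e^(−0.261×1.483) = 0.3750 × 10.7 × 0.6790 = 2.724 mg/L.
Minimum DO = C_s − D_c = 10.9 − 2.724 = 8.176 mg/L.
x_c = v t_c = 1.13 m/s × 1.483 d × 86400 s/d = 144800 m ≈ 145 km.

t_c ≈ 1.48 d; D_c ≈ 2.72 mg/L; min DO ≈ 8.18 mg/L; x_c ≈ 145 km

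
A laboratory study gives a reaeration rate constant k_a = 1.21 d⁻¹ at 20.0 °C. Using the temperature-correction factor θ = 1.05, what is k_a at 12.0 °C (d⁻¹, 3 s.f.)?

k_a ≈ 0.819 d⁻¹

k_a(T₂) = k_a(T₁) · θ^(T₂−T₁) = 1.21 × 1.05^(12.0−20.0)
= 1.21 × 1.05^-8.00 = 1.21 × 0.6768 = 0.8190 d⁻¹.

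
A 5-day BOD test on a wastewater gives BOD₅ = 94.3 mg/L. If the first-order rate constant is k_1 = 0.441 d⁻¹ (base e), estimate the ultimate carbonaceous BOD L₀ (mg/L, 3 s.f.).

BOD₅ = L₀(1 − e^(−5k_1)) ⇒ L₀ = BOD₅ / (1 − e^(−5×0.441))
= 94.3 / (1 − 0.1103) = 94.3 / 0.8897 = 106.0 mg/L.

L₀ ≈ 106 mg/L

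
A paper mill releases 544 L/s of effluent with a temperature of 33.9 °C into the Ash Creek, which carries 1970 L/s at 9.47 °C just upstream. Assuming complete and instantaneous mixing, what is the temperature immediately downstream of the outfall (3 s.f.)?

14.8 °C

Flow-weighted mixing: C = (Q_r C_r + Q_w C_w)/(Q_r + Q_w)
= (1970×9.47 + 544×33.9)/(1970 + 544) = 37100/2514 = 14.76 °C.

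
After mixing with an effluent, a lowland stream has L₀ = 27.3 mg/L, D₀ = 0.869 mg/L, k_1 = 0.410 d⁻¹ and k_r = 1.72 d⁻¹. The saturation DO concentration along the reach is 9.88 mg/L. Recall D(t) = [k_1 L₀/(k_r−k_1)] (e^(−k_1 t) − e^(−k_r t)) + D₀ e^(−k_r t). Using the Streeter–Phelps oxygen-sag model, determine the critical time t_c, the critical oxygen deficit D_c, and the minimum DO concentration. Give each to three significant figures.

t_c ≈ 1.01 d; D_c ≈ 4.30 mg/L; min DO ≈ 5.58 mg/L

t_c = [1/(k_r−k_1)] ln[(k_r/k_1)(1 − D₀(k_r−k_1)/(k_1 L₀))]
= [1/(1.72−0.410)] ln[(1.72/0.410)(1 − 0.869×1.310/(0.410×27.3))]
= (1/1.310) ln[4.195 × 0.8983] = 0.7634 × ln(3.768) = 0.7634 × 1.327 = 1.013 d.
L(t_c) = L₀ e^(−k_1 t_c) = 27.3 × 0.6602 = 18.02 mg/L, and at the critical point k_r D_c = k_1 L, so D_c = (0.410/1.72) × 18.02 = 4.296 mg/L.
Minimum DO = C_s − D_c = 9.88 − 4.296 = 5.584 mg/L.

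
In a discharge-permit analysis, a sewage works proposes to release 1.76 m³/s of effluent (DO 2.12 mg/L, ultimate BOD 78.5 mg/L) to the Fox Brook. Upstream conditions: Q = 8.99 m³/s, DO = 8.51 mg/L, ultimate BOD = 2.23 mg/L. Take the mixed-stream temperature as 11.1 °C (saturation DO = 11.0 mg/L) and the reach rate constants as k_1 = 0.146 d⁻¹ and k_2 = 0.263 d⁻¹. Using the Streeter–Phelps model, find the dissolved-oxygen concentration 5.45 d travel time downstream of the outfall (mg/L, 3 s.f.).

DO ≈ 6.25 mg/L

Mixed DO = (8.99×8.51 + 1.76×2.12)/(8.99+1.76) = 80.24/10.75 = 7.464 mg/L.
Mixed L₀ = (8.99×2.23 + 1.76×78.5)/(10.75) = 158.2/10.75 = 14.72 mg/L.
Initial deficit D₀ = C_s − DO₀ = 11.0 − 7.464 = 3.536 mg/L.
D(5.45) = [0.146×14.72/(0.263−0.146)](e^(−0.146×5.45) − e^(−0.263×5.45)) + 3.536 e^(−0.263×5.45)
= 18.36 × (0.4513 − 0.2385) + 3.536 × 0.2385 = 4.751 mg/L.
DO = 11.0 − 4.751 = 6.249 mg/L.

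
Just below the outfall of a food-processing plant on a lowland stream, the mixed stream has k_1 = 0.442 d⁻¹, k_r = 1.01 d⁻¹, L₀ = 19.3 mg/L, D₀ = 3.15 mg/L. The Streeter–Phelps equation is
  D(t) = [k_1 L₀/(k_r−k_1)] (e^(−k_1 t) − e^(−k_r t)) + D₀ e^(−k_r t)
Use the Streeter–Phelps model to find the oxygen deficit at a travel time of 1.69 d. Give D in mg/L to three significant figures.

D ≈ 4.96 mg/L

k_1 L₀/(k_r−k_1) = 0.442×19.3/(1.01−0.442) = 8.531/0.5680 = 15.02 mg/L.
e^(−k_1 t) = e^(−0.442×1.690) = 0.4738; e^(−k_r t) = e^(−1.01×1.690) = 0.1814.
D = 15.02 × (0.4738 − 0.1814) + 3.15 × 0.1814 = 4.391 + 0.5715 = 4.962 mg/L.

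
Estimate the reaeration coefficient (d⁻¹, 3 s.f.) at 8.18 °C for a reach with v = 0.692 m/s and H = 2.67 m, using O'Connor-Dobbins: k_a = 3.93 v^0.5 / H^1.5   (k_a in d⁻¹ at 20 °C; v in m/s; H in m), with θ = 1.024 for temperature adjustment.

k_a ≈ 0.566 d⁻¹

k_a(20) = 3.93 × 0.692^0.5 / 2.67^1.5 = 3.93 × 0.8319 / 4.363 = 0.7493 d⁻¹.
k_a(8.18) = 0.7493 × 1.024^(8.18−20) = 0.7493 × 0.7555 = 0.5662 d⁻¹.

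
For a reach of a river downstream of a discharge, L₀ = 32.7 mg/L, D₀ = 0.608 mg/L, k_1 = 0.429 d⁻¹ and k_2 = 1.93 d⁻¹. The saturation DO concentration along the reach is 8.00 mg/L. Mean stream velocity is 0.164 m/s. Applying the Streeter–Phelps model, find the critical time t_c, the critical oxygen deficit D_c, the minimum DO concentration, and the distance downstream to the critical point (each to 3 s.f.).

At the critical point dD/dt = 0, so k_1 L₀ e^(−k_1 t) = k_2 D. Substituting D(t) from the Streeter–Phelps equation and solving for t gives
t_c = ln[(k_2/k_1)(1 − D₀(k_2−k_1)/(k_1 L₀))] / (k_2−k_1).
Here k_2−k_1 = 1.501 d⁻¹ and 1 − D₀(k_2−k_1)/(k_1 L₀) = 1 − 0.608×1.501/(0.429×32.7) = 0.9349, so
t_c = ln(4.499 × 0.9349) / 1.501 = 1.437 / 1.501 = 0.9571 d.
L(t_c) = L₀ e^(−k_1 t_c) = 32.7 × 0.6633 = 21.69 mg/L, and at the critical point k_2 D_c = k_1 L, so D_c = (0.429/1.93) × 21.69 = 4.821 mg/L.
Minimum DO = C_s − D_c = 8.00 − 4.821 = 3.179 mg/L.
x_c = v t_c = 0.164 m/s × 0.9571 d × 86400 s/d = 13560 m ≈ 13.6 km.

t_c ≈ 0.957 d; D_c ≈ 4.82 mg/L; min DO ≈ 3.18 mg/L; x_c ≈ 13.6 km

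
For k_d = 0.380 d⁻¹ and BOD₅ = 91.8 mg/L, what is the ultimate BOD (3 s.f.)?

L₀ ≈ 108 mg/L

BOD₅ = L₀(1 − e^(−5k_d)) ⇒ L₀ = BOD₅ / (1 − e^(−5×0.380))
= 91.8 / (1 − 0.1496) = 91.8 / 0.8504 = 107.9 mg/L.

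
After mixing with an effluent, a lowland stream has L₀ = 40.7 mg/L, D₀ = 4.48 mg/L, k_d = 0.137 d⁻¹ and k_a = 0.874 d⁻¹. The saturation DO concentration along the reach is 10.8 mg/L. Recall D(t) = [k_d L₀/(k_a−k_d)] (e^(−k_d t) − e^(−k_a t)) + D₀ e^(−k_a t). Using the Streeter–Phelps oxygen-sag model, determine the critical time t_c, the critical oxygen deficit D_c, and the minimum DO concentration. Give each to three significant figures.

t_c ≈ 1.30 d; D_c ≈ 5.34 mg/L; min DO ≈ 5.46 mg/L

At the critical point dD/dt = 0, so k_d L₀ e^(−k_d t) = k_a D. Substituting D(t) from the Streeter–Phelps equation and solving for t gives
t_c = ln[(k_a/k_d)(1 − D₀(k_a−k_d)/(k_d L₀))] / (k_a−k_d).
Here k_a−k_d = 0.7370 d⁻¹ and 1 − D₀(k_a−k_d)/(k_d L₀) = 1 − 4.48×0.7370/(0.137×40.7) = 0.4079, so
t_c = ln(6.380 × 0.4079) / 0.7370 = 0.9562 / 0.7370 = 1.297 d.
D_c = (k_d/k_a) L₀ e^(−k_d t_c) = (0.137/0.874) × 40.7 × e^(−0.137×1.297) = 0.1568 × 40.7 × 0.8371 = 5.341 mg/L.
Minimum DO = C_s − D_c = 10.8 − 5.341 = 5.459 mg/L.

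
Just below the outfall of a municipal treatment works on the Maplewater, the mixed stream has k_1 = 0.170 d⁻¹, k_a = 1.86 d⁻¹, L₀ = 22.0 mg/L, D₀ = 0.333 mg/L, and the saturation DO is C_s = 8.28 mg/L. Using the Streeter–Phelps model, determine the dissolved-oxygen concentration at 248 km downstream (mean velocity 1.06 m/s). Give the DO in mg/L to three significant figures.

DO ≈ 6.90 mg/L

Travel time t = x/v = 248 km / (1.06 m/s) = 248000 m / 1.06 m/s = 234000 s = 2.708 d.
k_1 L₀/(k_a−k_1) = 0.170×22.0/(1.86−0.170) = 3.740/1.690 = 2.213 mg/L.
e^(−k_1 t) = e^(−0.170×2.708) = 0.6311; e^(−k_a t) = e^(−1.86×2.708) = 0.006495.
D = 2.213 × (0.6311 − 0.006495) + 0.333 × 0.006495 = 1.382 + 0.002163 = 1.384 mg/L.
DO = C_s − D = 8.28 − 1.384 = 6.896 mg/L.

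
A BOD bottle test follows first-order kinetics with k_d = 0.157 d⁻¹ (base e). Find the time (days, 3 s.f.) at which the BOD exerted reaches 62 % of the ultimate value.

t ≈ 6.16 d

y/L₀ = 1 − e^(−k_d t) = 0.62 ⇒ e^(−k_d t) = 0.380
t = −ln(0.380) / 0.157 = 0.9676 / 0.157 = 6.163 d.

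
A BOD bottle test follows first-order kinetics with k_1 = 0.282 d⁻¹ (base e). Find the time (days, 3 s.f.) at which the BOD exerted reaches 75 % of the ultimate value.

y/L₀ = 1 − e^(−k_1 t) = 0.75 ⇒ e^(−k_1 t) = 0.250
t = −ln(0.250) / 0.282 = 1.386 / 0.282 = 4.916 d.

t ≈ 4.92 d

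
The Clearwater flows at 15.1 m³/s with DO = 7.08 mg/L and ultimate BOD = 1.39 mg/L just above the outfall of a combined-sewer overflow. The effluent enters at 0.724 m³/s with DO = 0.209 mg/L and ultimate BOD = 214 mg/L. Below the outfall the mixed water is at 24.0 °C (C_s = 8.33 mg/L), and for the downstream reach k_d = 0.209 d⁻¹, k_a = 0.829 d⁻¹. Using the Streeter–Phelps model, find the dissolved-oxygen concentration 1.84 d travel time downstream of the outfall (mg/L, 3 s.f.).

Mixed DO = (15.1×7.08 + 0.724×0.209)/(15.1+0.724) = 107.1/15.82 = 6.766 mg/L.
Mixed L₀ = (15.1×1.39 + 0.724×214)/(15.82) = 175.9/15.82 = 11.12 mg/L.
Initial deficit D₀ = C_s − DO₀ = 8.33 − 6.766 = 1.564 mg/L.
D(1.84) = [0.209×11.12/(0.829−0.209)](e^(−0.209×1.84) − e^(−0.829×1.84)) + 1.564 e^(−0.829×1.84)
= 3.748 × (0.6808 − 0.2175) + 1.564 × 0.2175 = 2.076 mg/L.
DO = 8.33 − 2.076 = 6.254 mg/L.

DO ≈ 6.25 mg/L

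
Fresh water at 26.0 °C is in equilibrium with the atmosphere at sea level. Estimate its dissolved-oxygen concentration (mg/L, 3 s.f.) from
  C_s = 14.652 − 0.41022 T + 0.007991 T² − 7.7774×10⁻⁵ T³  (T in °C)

C_s ≈ 8.02 mg/L

C_s = 14.652 − 0.41022×26.0 + 0.007991×26.0² − 7.7774×10⁻⁵×26.0³ = 8.021 mg/L.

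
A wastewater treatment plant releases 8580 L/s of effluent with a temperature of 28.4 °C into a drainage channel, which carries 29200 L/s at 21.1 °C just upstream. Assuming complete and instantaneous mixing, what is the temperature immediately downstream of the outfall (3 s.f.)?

Flow-weighted mixing: C = (Q_r C_r + Q_w C_w)/(Q_r + Q_w)
= (29200×21.1 + 8580×28.4)/(29200 + 8580) = 859800/37780 = 22.76 °C.

22.8 °C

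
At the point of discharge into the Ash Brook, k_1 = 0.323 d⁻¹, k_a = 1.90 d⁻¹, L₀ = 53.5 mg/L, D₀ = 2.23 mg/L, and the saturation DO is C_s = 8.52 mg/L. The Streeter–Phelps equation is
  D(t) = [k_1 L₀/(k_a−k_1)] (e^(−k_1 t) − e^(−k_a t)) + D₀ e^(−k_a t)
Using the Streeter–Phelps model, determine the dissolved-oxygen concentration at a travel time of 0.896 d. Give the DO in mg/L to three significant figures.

k_1 L₀/(k_a−k_1) = 0.323×53.5/(1.90−0.323) = 17.28/1.577 = 10.96 mg/L.
e^(−k_1 t) = e^(−0.323×0.8960) = 0.7487; e^(−k_a t) = e^(−1.90×0.8960) = 0.1822.
D = 10.96 × (0.7487 − 0.1822) + 2.23 × 0.1822 = 6.207 + 0.4064 = 6.614 mg/L.
DO = C_s − D = 8.52 − 6.614 = 1.906 mg/L.

DO ≈ 1.91 mg/L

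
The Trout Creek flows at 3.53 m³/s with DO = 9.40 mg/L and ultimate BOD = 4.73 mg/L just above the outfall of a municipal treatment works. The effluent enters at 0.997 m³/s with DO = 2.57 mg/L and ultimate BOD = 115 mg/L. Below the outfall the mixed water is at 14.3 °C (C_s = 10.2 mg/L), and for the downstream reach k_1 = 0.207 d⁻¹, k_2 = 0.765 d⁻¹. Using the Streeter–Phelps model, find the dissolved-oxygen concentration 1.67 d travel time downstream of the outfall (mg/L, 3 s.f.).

Mixed DO = (3.53×9.40 + 0.997×2.57)/(3.53+0.997) = 35.74/4.527 = 7.896 mg/L.
Mixed L₀ = (3.53×4.73 + 0.997×115)/(4.527) = 131.4/4.527 = 29.02 mg/L.
Initial deficit D₀ = C_s − DO₀ = 10.2 − 7.896 = 2.304 mg/L.
D(1.67) = [0.207×29.02/(0.765−0.207)](e^(−0.207×1.67) − e^(−0.765×1.67)) + 2.304 e^(−0.765×1.67)
= 10.76 × (0.7077 − 0.2787) + 2.304 × 0.2787 = 5.260 mg/L.
DO = 10.2 − 5.260 = 4.940 mg/L.

DO ≈ 4.94 mg/L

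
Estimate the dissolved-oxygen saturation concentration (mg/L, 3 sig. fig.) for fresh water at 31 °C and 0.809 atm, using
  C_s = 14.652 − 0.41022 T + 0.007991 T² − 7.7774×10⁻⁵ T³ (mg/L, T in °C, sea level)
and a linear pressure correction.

At sea level: C_s = 14.652 − 0.41022×31 + 0.007991×31² − 7.7774×10⁻⁵×31³ = 7.298 mg/L.
Pressure correction: C_s' = 7.298 × 0.809 = 5.904 mg/L.

C_s ≈ 5.90 mg/L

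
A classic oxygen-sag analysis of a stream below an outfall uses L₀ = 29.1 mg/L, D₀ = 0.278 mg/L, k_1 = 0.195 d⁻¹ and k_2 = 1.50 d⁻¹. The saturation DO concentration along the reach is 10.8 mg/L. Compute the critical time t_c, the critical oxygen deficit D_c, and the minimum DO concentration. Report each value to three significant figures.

t_c ≈ 1.51 d; D_c ≈ 2.82 mg/L; min DO ≈ 7.98 mg/L

At the critical point dD/dt = 0, so k_1 L₀ e^(−k_1 t) = k_2 D. Substituting D(t) from the Streeter–Phelps equation and solving for t gives
t_c = ln[(k_2/k_1)(1 − D₀(k_2−k_1)/(k_1 L₀))] / (k_2−k_1).
Here k_2−k_1 = 1.305 d⁻¹ and 1 − D₀(k_2−k_1)/(k_1 L₀) = 1 − 0.278×1.305/(0.195×29.1) = 0.9361, so
t_c = ln(7.692 × 0.9361) / 1.305 = 1.974 / 1.305 = 1.513 d.
D_c = (k_1/k_2) L₀ e^(−k_1 t_c) = (0.195/1.50) × 29.1 × e^(−0.195×1.513) = 0.1300 × 29.1 × 0.7445 = 2.817 mg/L.
Minimum DO = C_s − D_c = 10.8 − 2.817 = 7.983 mg/L.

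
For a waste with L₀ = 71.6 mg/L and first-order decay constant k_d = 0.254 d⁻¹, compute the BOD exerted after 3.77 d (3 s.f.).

y ≈ 44.1 mg/L

y_t = L₀(1 − e^(−k_d t)) = 71.6 × (1 − e^(−0.254×3.77))
= 71.6 × (1 − 0.3838) = 71.6 × 0.6162 = 44.12 mg/L.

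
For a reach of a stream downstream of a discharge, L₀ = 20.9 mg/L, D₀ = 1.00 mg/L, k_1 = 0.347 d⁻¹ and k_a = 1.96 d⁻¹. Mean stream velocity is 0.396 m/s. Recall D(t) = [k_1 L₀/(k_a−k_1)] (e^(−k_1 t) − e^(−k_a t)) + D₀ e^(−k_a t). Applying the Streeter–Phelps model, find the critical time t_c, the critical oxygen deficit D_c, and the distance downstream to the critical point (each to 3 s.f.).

t_c ≈ 0.917 d; D_c ≈ 2.69 mg/L; x_c ≈ 31.4 km

With k_a/k_1 = 5.648 and 1 − D₀(k_a−k_1)/(k_1 L₀) = 0.7776,
t_c = ln(5.648 × 0.7776) / (1.96 − 0.347) = ln(4.392) / 1.613 = 1.480/1.613 = 0.9174 d.
L(t_c) = L₀ e^(−k_1 t_c) = 20.9 × 0.7273 = 15.20 mg/L, and at the critical point k_a D_c = k_1 L, so D_c = (0.347/1.96) × 15.20 = 2.691 mg/L.
x_c = v t_c = 0.396 m/s × 0.9174 d × 86400 s/d = 31390 m ≈ 31.4 km.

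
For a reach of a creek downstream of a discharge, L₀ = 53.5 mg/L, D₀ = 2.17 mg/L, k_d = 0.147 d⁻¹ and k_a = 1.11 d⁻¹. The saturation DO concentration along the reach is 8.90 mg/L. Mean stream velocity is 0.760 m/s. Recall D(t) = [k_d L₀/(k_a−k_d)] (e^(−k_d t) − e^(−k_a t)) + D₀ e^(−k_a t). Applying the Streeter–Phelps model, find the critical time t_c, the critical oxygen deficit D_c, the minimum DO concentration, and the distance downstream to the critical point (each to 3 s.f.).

At the critical point dD/dt = 0, so k_d L₀ e^(−k_d t) = k_a D. Substituting D(t) from the Streeter–Phelps equation and solving for t gives
t_c = ln[(k_a/k_d)(1 − D₀(k_a−k_d)/(k_d L₀))] / (k_a−k_d).
Here k_a−k_d = 0.9630 d⁻¹ and 1 − D₀(k_a−k_d)/(k_d L₀) = 1 − 2.17×0.9630/(0.147×53.5) = 0.7343, so
t_c = ln(7.551 × 0.7343) / 0.9630 = 1.713 / 0.9630 = 1.779 d.
L(t_c) = L₀ e^(−k_d t_c) = 53.5 × 0.7699 = 41.19 mg/L, and at the critical point k_a D_c = k_d L, so D_c = (0.147/1.11) × 41.19 = 5.455 mg/L.
Minimum DO = C_s − D_c = 8.90 − 5.455 = 3.445 mg/L.
x_c = v t_c = 0.760 m/s × 1.779 d × 86400 s/d = 116800 m ≈ 117 km.

t_c ≈ 1.78 d; D_c ≈ 5.46 mg/L; min DO ≈ 3.44 mg/L; x_c ≈ 117 km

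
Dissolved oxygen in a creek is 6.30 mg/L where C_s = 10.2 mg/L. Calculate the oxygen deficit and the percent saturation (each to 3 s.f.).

D ≈ 3.90 mg/L; 61.8 % saturation

D = C_s − C = 10.2 − 6.30 = 3.90 mg/L.
% saturation = 6.30/10.2 × 100 = 61.8 %.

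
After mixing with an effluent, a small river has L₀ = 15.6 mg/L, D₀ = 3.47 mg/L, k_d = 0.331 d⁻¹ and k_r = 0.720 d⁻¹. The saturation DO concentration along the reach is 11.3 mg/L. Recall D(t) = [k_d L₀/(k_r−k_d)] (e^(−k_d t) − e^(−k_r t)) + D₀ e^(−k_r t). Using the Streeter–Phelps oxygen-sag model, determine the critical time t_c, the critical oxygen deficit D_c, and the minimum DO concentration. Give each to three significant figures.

t_c = [1/(k_r−k_d)] ln[(k_r/k_d)(1 − D₀(k_r−k_d)/(k_d L₀))]
= [1/(0.720−0.331)] ln[(0.720/0.331)(1 − 3.47×0.3890/(0.331×15.6))]
= (1/0.3890) ln[2.175 × 0.7386] = 2.571 × ln(1.607) = 2.571 × 0.4741 = 1.219 d.
L(t_c) = L₀ e^(−k_d t_c) = 15.6 × 0.6680 = 10.42 mg/L, and at the critical point k_r D_c = k_d L, so D_c = (0.331/0.720) × 10.42 = 4.791 mg/L.
Minimum DO = C_s − D_c = 11.3 − 4.791 = 6.509 mg/L.

t_c ≈ 1.22 d; D_c ≈ 4.79 mg/L; min DO ≈ 6.51 mg/L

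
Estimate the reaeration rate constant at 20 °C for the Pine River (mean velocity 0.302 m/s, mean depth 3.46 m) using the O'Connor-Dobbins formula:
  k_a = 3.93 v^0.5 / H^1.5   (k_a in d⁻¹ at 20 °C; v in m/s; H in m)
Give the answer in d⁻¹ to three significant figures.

k_a = 3.93 × 0.302^0.5 / 3.46^1.5 = 3.93 × 0.5495 / 6.436 = 0.3356 d⁻¹.

k_a ≈ 0.336 d⁻¹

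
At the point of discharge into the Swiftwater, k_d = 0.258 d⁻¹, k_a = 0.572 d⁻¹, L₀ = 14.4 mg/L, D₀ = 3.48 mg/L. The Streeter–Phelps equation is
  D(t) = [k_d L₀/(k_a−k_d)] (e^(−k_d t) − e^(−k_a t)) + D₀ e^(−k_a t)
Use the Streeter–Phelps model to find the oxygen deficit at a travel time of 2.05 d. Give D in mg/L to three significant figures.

D ≈ 4.39 mg/L

k_d L₀/(k_a−k_d) = 0.258×14.4/(0.572−0.258) = 3.715/0.3140 = 11.83 mg/L.
e^(−k_d t) = e^(−0.258×2.050) = 0.5893; e^(−k_a t) = e^(−0.572×2.050) = 0.3096.
D = 11.83 × (0.5893 − 0.3096) + 3.48 × 0.3096 = 3.309 + 1.077 = 4.387 mg/L.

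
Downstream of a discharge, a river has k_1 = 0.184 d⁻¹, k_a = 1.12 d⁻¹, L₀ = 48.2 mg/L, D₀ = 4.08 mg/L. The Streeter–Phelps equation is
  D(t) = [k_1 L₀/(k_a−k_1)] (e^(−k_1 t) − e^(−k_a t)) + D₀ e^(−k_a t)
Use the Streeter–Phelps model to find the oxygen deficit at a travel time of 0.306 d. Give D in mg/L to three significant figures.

k_1 L₀/(k_a−k_1) = 0.184×48.2/(1.12−0.184) = 8.869/0.9360 = 9.475 mg/L.
e^(−k_1 t) = e^(−0.184×0.3060) = 0.9453; e^(−k_a t) = e^(−1.12×0.3060) = 0.7098.
D = 9.475 × (0.9453 − 0.7098) + 4.08 × 0.7098 = 2.231 + 2.896 = 5.127 mg/L.

D ≈ 5.13 mg/L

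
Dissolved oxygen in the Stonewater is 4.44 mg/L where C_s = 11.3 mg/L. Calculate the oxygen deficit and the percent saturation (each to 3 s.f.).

D = C_s − C = 11.3 − 4.44 = 6.86 mg/L.
% saturation = 4.44/11.3 × 100 = 39.3 %.

D ≈ 6.86 mg/L; 39.3 % saturation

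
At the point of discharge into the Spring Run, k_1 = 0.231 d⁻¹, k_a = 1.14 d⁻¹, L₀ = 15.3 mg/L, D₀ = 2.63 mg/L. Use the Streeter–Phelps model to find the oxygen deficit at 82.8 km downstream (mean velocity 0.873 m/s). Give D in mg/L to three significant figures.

Travel time t = x/v = 82.8 km / (0.873 m/s) = 82800 m / 0.873 m/s = 94850 s = 1.098 d.
k_1 L₀/(k_a−k_1) = 0.231×15.3/(1.14−0.231) = 3.534/0.9090 = 3.888 mg/L.
e^(−k_1 t) = e^(−0.231×1.098) = 0.7760; e^(−k_a t) = e^(−1.14×1.098) = 0.2861.
D = 3.888 × (0.7760 − 0.2861) + 2.63 × 0.2861 = 1.905 + 0.7524 = 2.657 mg/L.

D ≈ 2.66 mg/L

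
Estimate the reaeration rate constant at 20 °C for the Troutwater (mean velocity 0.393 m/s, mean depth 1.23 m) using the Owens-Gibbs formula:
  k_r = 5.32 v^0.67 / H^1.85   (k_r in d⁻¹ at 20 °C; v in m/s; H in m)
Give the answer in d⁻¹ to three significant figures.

k_r = 5.32 × 0.393^0.67 / 1.23^1.85 = 5.32 × 0.5349 / 1.467 = 1.940 d⁻¹.

k_r ≈ 1.94 d⁻¹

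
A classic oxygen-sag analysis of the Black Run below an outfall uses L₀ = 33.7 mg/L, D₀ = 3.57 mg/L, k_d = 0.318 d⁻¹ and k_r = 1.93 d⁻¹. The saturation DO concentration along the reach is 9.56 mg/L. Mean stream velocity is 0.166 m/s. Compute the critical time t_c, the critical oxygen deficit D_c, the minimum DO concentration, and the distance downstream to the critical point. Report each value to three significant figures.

With k_r/k_d = 6.069 and 1 − D₀(k_r−k_d)/(k_d L₀) = 0.4630,
t_c = ln(6.069 × 0.4630) / (1.93 − 0.318) = ln(2.810) / 1.612 = 1.033/1.612 = 0.6409 d.
D_c = (k_d/k_r) L₀ e^(−k_d t_c) = (0.318/1.93) × 33.7 × e^(−0.318×0.6409) = 0.1648 × 33.7 × 0.8156 = 4.529 mg/L.
Minimum DO = C_s − D_c = 9.56 − 4.529 = 5.031 mg/L.
x_c = v t_c = 0.166 m/s × 0.6409 d × 86400 s/d = 9193 m ≈ 9.19 km.

t_c ≈ 0.641 d; D_c ≈ 4.53 mg/L; min DO ≈ 5.03 mg/L; x_c ≈ 9.19 km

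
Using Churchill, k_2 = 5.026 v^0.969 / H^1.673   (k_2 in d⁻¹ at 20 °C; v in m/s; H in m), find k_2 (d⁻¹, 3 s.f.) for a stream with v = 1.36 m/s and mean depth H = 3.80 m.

k_2 ≈ 0.726 d⁻¹

k_2 = 5.026 × 1.36^0.969 / 3.80^1.673 = 5.026 × 1.347 / 9.332 = 0.7255 d⁻¹.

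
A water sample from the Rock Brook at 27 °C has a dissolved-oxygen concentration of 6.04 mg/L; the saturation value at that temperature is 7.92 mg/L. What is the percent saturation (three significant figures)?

76.3 % saturation

% saturation = C/C_s × 100 = 6.04/7.92 × 100 = 76.3 %.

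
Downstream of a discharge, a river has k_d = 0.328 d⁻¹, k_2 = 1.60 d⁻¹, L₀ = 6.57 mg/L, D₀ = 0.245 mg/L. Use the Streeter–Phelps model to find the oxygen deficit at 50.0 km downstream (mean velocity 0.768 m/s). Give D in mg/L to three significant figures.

D ≈ 0.889 mg/L

Travel time t = x/v = 50.0 km / (0.768 m/s) = 50000 m / 0.768 m/s = 65100 s = 0.7535 d.
k_d L₀/(k_2−k_d) = 0.328×6.57/(1.60−0.328) = 2.155/1.272 = 1.694 mg/L.
e^(−k_d t) = e^(−0.328×0.7535) = 0.7810; e^(−k_2 t) = e^(−1.60×0.7535) = 0.2995.
D = 1.694 × (0.7810 − 0.2995) + 0.245 × 0.2995 = 0.8158 + 0.07338 = 0.8891 mg/L.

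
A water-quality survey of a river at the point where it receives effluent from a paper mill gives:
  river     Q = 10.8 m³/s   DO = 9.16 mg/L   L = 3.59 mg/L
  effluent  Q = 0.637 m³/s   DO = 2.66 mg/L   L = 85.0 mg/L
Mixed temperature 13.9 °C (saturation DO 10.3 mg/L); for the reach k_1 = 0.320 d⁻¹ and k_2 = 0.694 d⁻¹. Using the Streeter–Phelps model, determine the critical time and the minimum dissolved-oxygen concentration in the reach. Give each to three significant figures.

t_c ≈ 1.42 d; minimum DO ≈ 7.92 mg/L

Mixed DO = (10.8×9.16 + 0.637×2.66)/(10.8+0.637) = 100.6/11.44 = 8.798 mg/L.
Mixed L₀ = (10.8×3.59 + 0.637×85.0)/(11.44) = 92.92/11.44 = 8.124 mg/L.
Initial deficit D₀ = C_s − DO₀ = 10.3 − 8.798 = 1.502 mg/L.
t_c = (1/0.3740) ln[(0.694/0.320)(1 − 1.502×0.3740/(0.320×8.124))] = 2.674 × ln(1.700) = 1.419 d.
D_c = (0.320/0.694) × 8.124 × e^(−0.320×1.419) = 0.4611 × 8.124 × 0.6350 = 2.379 mg/L.
Minimum DO = 10.3 − 2.379 = 7.921 mg/L.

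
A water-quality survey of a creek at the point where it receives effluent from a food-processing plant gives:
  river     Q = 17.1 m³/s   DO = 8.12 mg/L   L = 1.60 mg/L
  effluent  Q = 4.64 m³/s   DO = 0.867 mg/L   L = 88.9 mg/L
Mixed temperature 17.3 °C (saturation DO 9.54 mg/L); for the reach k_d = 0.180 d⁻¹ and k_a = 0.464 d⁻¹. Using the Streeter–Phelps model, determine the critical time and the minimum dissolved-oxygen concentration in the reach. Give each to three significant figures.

Mixed DO = (17.1×8.12 + 4.64×0.867)/(17.1+4.64) = 142.9/21.74 = 6.572 mg/L.
Mixed L₀ = (17.1×1.60 + 4.64×88.9)/(21.74) = 439.9/21.74 = 20.23 mg/L.
Initial deficit D₀ = C_s − DO₀ = 9.54 − 6.572 = 2.968 mg/L.
t_c = (1/0.2840) ln[(0.464/0.180)(1 − 2.968×0.2840/(0.180×20.23))] = 3.521 × ln(1.981) = 2.407 d.
D_c = (0.180/0.464) × 20.23 × e^(−0.180×2.407) = 0.3879 × 20.23 × 0.6484 = 5.089 mg/L.
Minimum DO = 9.54 − 5.089 = 4.451 mg/L.

t_c ≈ 2.41 d; minimum DO ≈ 4.45 mg/L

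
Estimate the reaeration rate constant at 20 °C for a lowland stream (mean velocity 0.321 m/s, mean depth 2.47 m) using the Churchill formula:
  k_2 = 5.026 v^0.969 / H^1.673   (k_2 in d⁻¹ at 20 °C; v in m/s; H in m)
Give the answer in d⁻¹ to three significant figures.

k_2 ≈ 0.368 d⁻¹

k_2 = 5.026 × 0.321^0.969 / 2.47^1.673 = 5.026 × 0.3325 / 4.539 = 0.3682 d⁻¹.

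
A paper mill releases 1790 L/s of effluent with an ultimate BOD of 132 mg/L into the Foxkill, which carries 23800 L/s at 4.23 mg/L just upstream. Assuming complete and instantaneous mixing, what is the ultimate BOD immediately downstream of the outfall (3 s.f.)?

13.2 mg/L

Flow-weighted mixing: C = (Q_r C_r + Q_w C_w)/(Q_r + Q_w)
= (23800×4.23 + 1790×132)/(23800 + 1790) = 337000/25590 = 13.17 mg/L.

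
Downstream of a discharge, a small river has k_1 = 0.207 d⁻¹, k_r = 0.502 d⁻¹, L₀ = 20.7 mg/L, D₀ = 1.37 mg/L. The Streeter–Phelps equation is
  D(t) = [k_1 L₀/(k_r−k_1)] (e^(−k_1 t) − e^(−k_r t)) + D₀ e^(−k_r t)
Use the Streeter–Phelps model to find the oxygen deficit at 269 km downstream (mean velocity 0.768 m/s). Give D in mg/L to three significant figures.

Travel time t = x/v = 269 km / (0.768 m/s) = 269000 m / 0.768 m/s = 350300 s = 4.054 d.
k_1 L₀/(k_r−k_1) = 0.207×20.7/(0.502−0.207) = 4.285/0.2950 = 14.53 mg/L.
e^(−k_1 t) = e^(−0.207×4.054) = 0.4321; e^(−k_r t) = e^(−0.502×4.054) = 0.1307.
D = 14.53 × (0.4321 − 0.1307) + 1.37 × 0.1307 = 4.378 + 0.1790 = 4.557 mg/L.

D ≈ 4.56 mg/L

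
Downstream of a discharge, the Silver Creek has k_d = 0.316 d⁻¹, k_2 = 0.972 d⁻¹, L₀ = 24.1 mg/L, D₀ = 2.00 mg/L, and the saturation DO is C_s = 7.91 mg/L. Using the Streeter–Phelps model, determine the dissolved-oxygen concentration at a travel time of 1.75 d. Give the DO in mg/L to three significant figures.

k_d L₀/(k_2−k_d) = 0.316×24.1/(0.972−0.316) = 7.616/0.6560 = 11.61 mg/L.
e^(−k_d t) = e^(−0.316×1.750) = 0.5752; e^(−k_2 t) = e^(−0.972×1.750) = 0.1825.
D = 11.61 × (0.5752 − 0.1825) + 2.00 × 0.1825 = 4.559 + 0.3650 = 4.924 mg/L.
DO = C_s − D = 7.91 − 4.924 = 2.986 mg/L.

DO ≈ 2.99 mg/L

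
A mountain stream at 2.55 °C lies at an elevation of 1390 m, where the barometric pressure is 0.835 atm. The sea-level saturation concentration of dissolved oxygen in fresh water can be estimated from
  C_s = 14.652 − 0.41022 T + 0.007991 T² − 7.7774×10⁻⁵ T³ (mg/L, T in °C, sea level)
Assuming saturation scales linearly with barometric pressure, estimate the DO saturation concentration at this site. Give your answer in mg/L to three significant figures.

At sea level: C_s = 14.652 − 0.41022×2.55 + 0.007991×2.55² − 7.7774×10⁻⁵×2.55³ = 13.66 mg/L.
Pressure correction: C_s' = 13.66 × 0.835 = 11.40 mg/L.

C_s ≈ 11.4 mg/L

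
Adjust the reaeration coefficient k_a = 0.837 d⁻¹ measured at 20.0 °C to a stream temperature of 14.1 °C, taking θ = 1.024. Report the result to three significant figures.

k_a ≈ 0.728 d⁻¹

k_a(T₂) = k_a(T₁) · θ^(T₂−T₁) = 0.837 × 1.024^(14.1−20.0)
= 0.837 × 1.024^-5.90 = 0.837 × 0.8694 = 0.7277 d⁻¹.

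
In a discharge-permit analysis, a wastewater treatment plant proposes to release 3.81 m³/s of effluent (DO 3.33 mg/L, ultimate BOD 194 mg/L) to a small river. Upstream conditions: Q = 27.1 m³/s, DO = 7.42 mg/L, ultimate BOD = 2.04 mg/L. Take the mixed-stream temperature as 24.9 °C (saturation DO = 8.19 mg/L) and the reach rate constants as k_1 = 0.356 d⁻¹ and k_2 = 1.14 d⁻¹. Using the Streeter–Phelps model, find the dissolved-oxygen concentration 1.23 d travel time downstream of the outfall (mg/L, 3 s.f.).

DO ≈ 3.22 mg/L

Mixed DO = (27.1×7.42 + 3.81×3.33)/(27.1+3.81) = 213.8/30.91 = 6.916 mg/L.
Mixed L₀ = (27.1×2.04 + 3.81×194)/(30.91) = 794.4/30.91 = 25.70 mg/L.
Initial deficit D₀ = C_s − DO₀ = 8.19 − 6.916 = 1.274 mg/L.
D(1.23) = [0.356×25.70/(1.14−0.356)](e^(−0.356×1.23) − e^(−1.14×1.23)) + 1.274 e^(−1.14×1.23)
= 11.67 × (0.6454 − 0.2461) + 1.274 × 0.2461 = 4.974 mg/L.
DO = 8.19 − 4.974 = 3.216 mg/L.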